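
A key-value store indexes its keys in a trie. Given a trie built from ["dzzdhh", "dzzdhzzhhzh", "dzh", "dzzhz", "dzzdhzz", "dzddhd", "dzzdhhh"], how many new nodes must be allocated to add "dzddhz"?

The longest prefix of "dzddhz" already in the trie is "dzddh" (length 5).
Each of the 1 remaining characters creates one node.

1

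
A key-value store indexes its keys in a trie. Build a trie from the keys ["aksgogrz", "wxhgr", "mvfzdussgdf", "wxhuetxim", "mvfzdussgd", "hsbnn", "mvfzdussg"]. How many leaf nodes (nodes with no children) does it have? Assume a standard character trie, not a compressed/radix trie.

A leaf is a node with no children — equivalently, the end of a word that is not a proper prefix of any other stored word.
Those words: "aksgogrz", "hsbnn", "mvfzdussgdf", "wxhgr", "wxhuetxim"
Leaf count: 5

5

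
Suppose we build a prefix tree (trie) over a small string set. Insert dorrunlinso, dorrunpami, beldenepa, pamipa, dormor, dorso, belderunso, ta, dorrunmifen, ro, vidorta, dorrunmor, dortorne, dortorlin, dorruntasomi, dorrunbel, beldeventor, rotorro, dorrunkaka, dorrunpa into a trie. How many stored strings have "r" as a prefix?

2

Filter for entries beginning with "r":
Matches: "ro", "rotorro"
Count: 2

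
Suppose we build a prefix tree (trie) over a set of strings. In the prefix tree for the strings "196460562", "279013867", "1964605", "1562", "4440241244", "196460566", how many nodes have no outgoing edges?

5

A leaf is a node with no children — equivalently, the end of a word that is not a proper prefix of any other stored word.
Those words: "1562", "196460562", "196460566", "279013867", "4440241244"
Leaf count: 5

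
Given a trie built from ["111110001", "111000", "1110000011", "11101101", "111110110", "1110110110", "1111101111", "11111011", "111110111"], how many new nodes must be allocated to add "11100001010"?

The longest prefix of "11100001010" already in the trie is "1110000" (length 7).
So 11 − 7 = 4 new nodes.

4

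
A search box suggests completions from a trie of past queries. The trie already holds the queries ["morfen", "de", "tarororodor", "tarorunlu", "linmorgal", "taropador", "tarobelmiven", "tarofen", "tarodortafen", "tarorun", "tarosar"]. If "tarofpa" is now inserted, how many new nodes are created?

2

Walking "tarofpa" from the root, the first 5 characters ("tarof") follow existing edges; "p" is the first miss.
Each of the 2 remaining characters creates one node.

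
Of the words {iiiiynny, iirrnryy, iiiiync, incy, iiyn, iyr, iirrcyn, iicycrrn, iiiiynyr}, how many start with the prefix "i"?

Traverse to the node for "i", then collect every word in that subtree.
Words under "i": iicycrrn, iiiiync, iiiiynny, iiiiynyr, iirrcyn, iirrnryy, iiyn, incy, iyr
Count: 9

9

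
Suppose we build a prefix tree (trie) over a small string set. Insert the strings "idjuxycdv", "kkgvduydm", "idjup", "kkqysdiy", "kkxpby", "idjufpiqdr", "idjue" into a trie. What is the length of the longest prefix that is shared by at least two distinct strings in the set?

4

Equivalently: take the maximum, over all pairs, of their longest common prefix length.
"idjue" and "idjufpiqdr" agree on "idju" (4 characters) before diverging; nothing deeper is shared.
Longest shared-prefix length: 4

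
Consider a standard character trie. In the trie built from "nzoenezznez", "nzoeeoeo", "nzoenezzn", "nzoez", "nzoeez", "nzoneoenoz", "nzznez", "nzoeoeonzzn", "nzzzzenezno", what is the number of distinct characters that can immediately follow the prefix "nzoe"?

4

The children of the "nzoe" node are the distinct next characters among strings starting with "nzoe".
Distinct next characters after "nzoe": e, n, o, z.
That node has 4 child edges.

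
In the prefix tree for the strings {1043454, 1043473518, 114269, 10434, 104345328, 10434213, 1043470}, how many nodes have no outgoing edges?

Leaves are exactly the stored words that no other stored word extends.
Those words: "10434213", "104345328", "1043454", "1043470", "1043473518", "114269"
Leaf count: 6

6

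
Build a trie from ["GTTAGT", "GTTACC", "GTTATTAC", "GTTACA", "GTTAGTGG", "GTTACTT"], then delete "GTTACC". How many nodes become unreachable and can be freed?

After clearing the end-marker at "GTTACC", prune upward until reaching a node still needed by another word.
The suffix "C" (1 node) is used only by "GTTACC"; the node for "GTTAC" still has the child "A", so pruning stops there.
Nodes removed: 1

1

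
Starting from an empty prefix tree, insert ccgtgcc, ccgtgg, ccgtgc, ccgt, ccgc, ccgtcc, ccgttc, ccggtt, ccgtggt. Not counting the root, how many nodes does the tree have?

Insert word by word; a character creates a node only if that edge doesn't already exist:
  "ccgtgcc" → 7 new (c, c, g, t, g, c, c)
  "ccgtgg" → prefix "ccgtg" already present; 1 new (g)
  "ccgtgc" → prefix "ccgtgc" already present; 0 new (none)
  "ccgt" → prefix "ccgt" already present; 0 new (none)
  "ccgc" → prefix "ccg" already present; 1 new (c)
  "ccgtcc" → prefix "ccgt" already present; 2 new (c, c)
  "ccgttc" → prefix "ccgt" already present; 2 new (t, c)
  "ccggtt" → prefix "ccg" already present; 3 new (g, t, t)
  "ccgtggt" → prefix "ccgtgg" already present; 1 new (t)
Total nodes = 7 + 1 + 0 + 0 + 1 + 2 + 2 + 3 + 1 = 17

17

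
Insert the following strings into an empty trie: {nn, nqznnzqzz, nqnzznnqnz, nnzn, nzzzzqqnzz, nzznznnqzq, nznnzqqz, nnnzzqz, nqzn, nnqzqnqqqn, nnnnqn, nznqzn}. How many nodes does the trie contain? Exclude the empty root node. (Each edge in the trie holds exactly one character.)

61

Trace insertions, counting only characters that open a new branch:
  "nn" → 2 new (n, n)
  "nqznnzqzz" → prefix "n" already present; 8 new (q, z, n, n, z, q, z, z)
  "nqnzznnqnz" → prefix "nq" already present; 8 new (n, z, z, n, n, q, n, z)
  "nnzn" → prefix "nn" already present; 2 new (z, n)
  "nzzzzqqnzz" → prefix "n" already present; 9 new (z, z, z, z, q, q, n, z, z)
  "nzznznnqzq" → prefix "nzz" already present; 7 new (n, z, n, n, q, z, q)
  "nznnzqqz" → prefix "nz" already present; 6 new (n, n, z, q, q, z)
  "nnnzzqz" → prefix "nn" already present; 5 new (n, z, z, q, z)
  "nqzn" → prefix "nqzn" already present; 0 new (none)
  "nnqzqnqqqn" → prefix "nn" already present; 8 new (q, z, q, n, q, q, q, n)
  "nnnnqn" → prefix "nnn" already present; 3 new (n, q, n)
  "nznqzn" → prefix "nzn" already present; 3 new (q, z, n)
Total nodes = 2 + 8 + 8 + 2 + 9 + 7 + 6 + 5 + 0 + 8 + 3 + 3 = 61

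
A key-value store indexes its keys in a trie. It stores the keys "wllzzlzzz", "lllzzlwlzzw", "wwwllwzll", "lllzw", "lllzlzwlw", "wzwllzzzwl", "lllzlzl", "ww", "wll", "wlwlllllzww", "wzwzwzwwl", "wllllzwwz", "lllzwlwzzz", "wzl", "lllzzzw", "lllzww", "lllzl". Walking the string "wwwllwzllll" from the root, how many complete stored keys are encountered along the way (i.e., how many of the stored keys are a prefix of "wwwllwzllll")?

2

Check each prefix of "wwwllwzllll" against the stored set — each match is an end-marker on the path.
Prefixes of the query that are stored words: "ww", "wwwllwzll"
Count: 2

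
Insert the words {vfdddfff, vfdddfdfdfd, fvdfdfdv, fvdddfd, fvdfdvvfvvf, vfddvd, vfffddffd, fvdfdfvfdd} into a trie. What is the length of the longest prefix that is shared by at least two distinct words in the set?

6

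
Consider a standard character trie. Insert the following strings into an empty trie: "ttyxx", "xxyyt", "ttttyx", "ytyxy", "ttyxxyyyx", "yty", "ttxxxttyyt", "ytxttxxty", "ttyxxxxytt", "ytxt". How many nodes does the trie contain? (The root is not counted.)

Trace insertions, counting only characters that open a new branch:
  "ttyxx" → 5 new (t, t, y, x, x)
  "xxyyt" → 5 new (x, x, y, y, t)
  "ttttyx" → prefix "tt" already present; 4 new (t, t, y, x)
  "ytyxy" → 5 new (y, t, y, x, y)
  "ttyxxyyyx" → prefix "ttyxx" already present; 4 new (y, y, y, x)
  "yty" → prefix "yty" already present; 0 new (none)
  "ttxxxttyyt" → prefix "tt" already present; 8 new (x, x, x, t, t, y, y, t)
  "ytxttxxty" → prefix "yt" already present; 7 new (x, t, t, x, x, t, y)
  "ttyxxxxytt" → prefix "ttyxx" already present; 5 new (x, x, y, t, t)
  "ytxt" → prefix "ytxt" already present; 0 new (none)
Total nodes = 5 + 5 + 4 + 5 + 4 + 0 + 8 + 7 + 5 + 0 = 43

43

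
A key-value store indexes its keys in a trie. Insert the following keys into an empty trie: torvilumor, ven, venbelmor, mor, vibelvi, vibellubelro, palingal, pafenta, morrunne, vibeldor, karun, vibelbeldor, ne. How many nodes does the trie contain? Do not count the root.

For each word, the new-node count is its length minus the longest prefix already in the trie:
  "torvilumor" → 10 new (t, o, r, v, i, l, u, m, o, r)
  "ven" → 3 new (v, e, n)
  "venbelmor" → prefix "ven" already present; 6 new (b, e, l, m, o, r)
  "mor" → 3 new (m, o, r)
  "vibelvi" → prefix "v" already present; 6 new (i, b, e, l, v, i)
  "vibellubelro" → prefix "vibel" already present; 7 new (l, u, b, e, l, r, o)
  "palingal" → 8 new (p, a, l, i, n, g, a, l)
  "pafenta" → prefix "pa" already present; 5 new (f, e, n, t, a)
  "morrunne" → prefix "mor" already present; 5 new (r, u, n, n, e)
  "vibeldor" → prefix "vibel" already present; 3 new (d, o, r)
  "karun" → 5 new (k, a, r, u, n)
  "vibelbeldor" → prefix "vibel" already present; 6 new (b, e, l, d, o, r)
  "ne" → 2 new (n, e)
Total nodes = 10 + 3 + 6 + 3 + 6 + 7 + 8 + 5 + 5 + 3 + 5 + 6 + 2 = 69

69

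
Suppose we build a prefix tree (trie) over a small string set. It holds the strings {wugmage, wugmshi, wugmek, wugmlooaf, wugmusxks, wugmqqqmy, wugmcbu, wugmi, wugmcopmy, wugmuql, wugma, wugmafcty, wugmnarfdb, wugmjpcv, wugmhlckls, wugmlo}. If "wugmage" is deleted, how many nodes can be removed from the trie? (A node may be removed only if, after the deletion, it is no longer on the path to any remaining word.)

After clearing the end-marker at "wugmage", prune upward until reaching a node still needed by another word.
The suffix "ge" (2 nodes) is used only by "wugmage"; the node for "wugma" still has the child "f", so pruning stops there.
Nodes removed: 2

2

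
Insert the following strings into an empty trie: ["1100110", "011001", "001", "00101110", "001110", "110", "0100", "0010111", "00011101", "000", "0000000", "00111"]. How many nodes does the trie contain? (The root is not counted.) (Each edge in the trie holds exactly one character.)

35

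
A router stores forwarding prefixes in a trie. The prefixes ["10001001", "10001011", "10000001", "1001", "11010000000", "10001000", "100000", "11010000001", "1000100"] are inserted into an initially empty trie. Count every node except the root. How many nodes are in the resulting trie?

27

Trace insertions, counting only characters that open a new branch:
  "10001001" → 8 new (1, 0, 0, 0, 1, 0, 0, 1)
  "10001011" → prefix "100010" already present; 2 new (1, 1)
  "10000001" → prefix "1000" already present; 4 new (0, 0, 0, 1)
  "1001" → prefix "100" already present; 1 new (1)
  "11010000000" → prefix "1" already present; 10 new (1, 0, 1, 0, 0, 0, 0, 0, 0, 0)
  "10001000" → prefix "1000100" already present; 1 new (0)
  "100000" → prefix "100000" already present; 0 new (none)
  "11010000001" → prefix "1101000000" already present; 1 new (1)
  "1000100" → prefix "1000100" already present; 0 new (none)
Total nodes = 8 + 2 + 4 + 1 + 10 + 1 + 0 + 1 + 0 = 27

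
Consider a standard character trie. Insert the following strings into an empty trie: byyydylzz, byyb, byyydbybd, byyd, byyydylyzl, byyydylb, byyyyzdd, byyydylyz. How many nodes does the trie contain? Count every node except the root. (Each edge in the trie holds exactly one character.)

Trie structure (* marks end of a word):
(root)
└─ b
   └─ y
      └─ y
         ├─ b *
         ├─ d *
         └─ y
            ├─ d
            │  ├─ b
            │  │  └─ y
            │  │     └─ b
            │  │        └─ d *
            │  └─ y
            │     └─ l
            │        ├─ b *
            │        ├─ y
            │        │  └─ z *
            │        │     └─ l *
            │        └─ z
            │           └─ z *
            └─ y
               └─ z
                  └─ d
                     └─ d *
Counting every labelled node above: 23.

23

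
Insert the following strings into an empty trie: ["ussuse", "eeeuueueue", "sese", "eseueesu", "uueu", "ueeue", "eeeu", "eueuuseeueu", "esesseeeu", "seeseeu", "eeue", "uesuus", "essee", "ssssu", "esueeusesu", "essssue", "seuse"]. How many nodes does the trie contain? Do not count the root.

Insert word by word; a character creates a node only if that edge doesn't already exist:
  "ussuse" → 6 new (u, s, s, u, s, e)
  "eeeuueueue" → 10 new (e, e, e, u, u, e, u, e, u, e)
  "sese" → 4 new (s, e, s, e)
  "eseueesu" → prefix "e" already present; 7 new (s, e, u, e, e, s, u)
  "uueu" → prefix "u" already present; 3 new (u, e, u)
  "ueeue" → prefix "u" already present; 4 new (e, e, u, e)
  "eeeu" → prefix "eeeu" already present; 0 new (none)
  "eueuuseeueu" → prefix "e" already present; 10 new (u, e, u, u, s, e, e, u, e, u)
  "esesseeeu" → prefix "ese" already present; 6 new (s, s, e, e, e, u)
  "seeseeu" → prefix "se" already present; 5 new (e, s, e, e, u)
  "eeue" → prefix "ee" already present; 2 new (u, e)
  "uesuus" → prefix "ue" already present; 4 new (s, u, u, s)
  "essee" → prefix "es" already present; 3 new (s, e, e)
  "ssssu" → prefix "s" already present; 4 new (s, s, s, u)
  "esueeusesu" → prefix "es" already present; 8 new (u, e, e, u, s, e, s, u)
  "essssue" → prefix "ess" already present; 4 new (s, s, u, e)
  "seuse" → prefix "se" already present; 3 new (u, s, e)
Total nodes = 6 + 10 + 4 + 7 + 3 + 4 + 0 + 10 + 6 + 5 + 2 + 4 + 3 + 4 + 8 + 4 + 3 = 83

83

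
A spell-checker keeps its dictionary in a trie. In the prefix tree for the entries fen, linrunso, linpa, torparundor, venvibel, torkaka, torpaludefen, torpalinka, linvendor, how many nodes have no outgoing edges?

A leaf is a node with no children — equivalently, the end of a word that is not a proper prefix of any other stored word.
Those words: "fen", "linpa", "linrunso", "linvendor", "torkaka", "torpalinka", "torpaludefen", "torparundor", "venvibel"
Leaf count: 9

9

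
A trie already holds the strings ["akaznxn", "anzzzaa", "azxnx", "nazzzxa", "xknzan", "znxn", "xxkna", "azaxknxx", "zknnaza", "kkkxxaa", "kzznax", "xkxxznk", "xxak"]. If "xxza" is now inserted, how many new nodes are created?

2

The longest prefix of "xxza" already in the trie is "xx" (length 2).
New nodes needed: |"xxza"| − 2 = 4 − 2 = 2.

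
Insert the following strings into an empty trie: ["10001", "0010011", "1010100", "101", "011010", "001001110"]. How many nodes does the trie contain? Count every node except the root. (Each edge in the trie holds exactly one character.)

For each word, the new-node count is its length minus the longest prefix already in the trie:
  "10001" → 5 new (1, 0, 0, 0, 1)
  "0010011" → 7 new (0, 0, 1, 0, 0, 1, 1)
  "1010100" → prefix "10" already present; 5 new (1, 0, 1, 0, 0)
  "101" → prefix "101" already present; 0 new (none)
  "011010" → prefix "0" already present; 5 new (1, 1, 0, 1, 0)
  "001001110" → prefix "0010011" already present; 2 new (1, 0)
Total nodes = 5 + 7 + 5 + 0 + 5 + 2 = 24

24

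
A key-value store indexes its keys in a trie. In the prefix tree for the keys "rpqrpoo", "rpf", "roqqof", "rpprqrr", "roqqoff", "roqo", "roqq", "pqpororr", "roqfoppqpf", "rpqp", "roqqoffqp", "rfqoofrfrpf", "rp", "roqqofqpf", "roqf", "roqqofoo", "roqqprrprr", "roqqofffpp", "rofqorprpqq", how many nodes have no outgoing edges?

Leaves are exactly the stored words that no other stored word extends.
Those words: "pqpororr", "rfqoofrfrpf", "rofqorprpqq", "roqfoppqpf", "roqo", "roqqofffpp", "roqqoffqp", "roqqofoo", "roqqofqpf", "roqqprrprr", "rpf", "rpprqrr", "rpqp", "rpqrpoo"
Leaf count: 14

14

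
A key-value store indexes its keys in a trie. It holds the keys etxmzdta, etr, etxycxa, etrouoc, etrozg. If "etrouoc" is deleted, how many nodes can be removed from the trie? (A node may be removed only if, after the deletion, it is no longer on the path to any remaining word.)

3

After clearing the end-marker at "etrouoc", prune upward until reaching a node still needed by another word.
The suffix "uoc" (3 nodes) is used only by "etrouoc"; the node for "etro" still has the child "z", so pruning stops there.
Nodes removed: 3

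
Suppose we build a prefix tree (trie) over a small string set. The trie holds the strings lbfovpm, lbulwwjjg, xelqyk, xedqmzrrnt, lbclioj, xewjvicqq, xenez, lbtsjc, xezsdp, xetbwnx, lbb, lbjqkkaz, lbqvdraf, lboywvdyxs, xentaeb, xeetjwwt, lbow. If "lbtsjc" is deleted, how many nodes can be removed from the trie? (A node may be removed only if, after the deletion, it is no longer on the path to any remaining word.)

4

A node on "lbtsjc"'s path can go only if nothing else ends at it or branches off below it.
The suffix "tsjc" (4 nodes) is used only by "lbtsjc"; the node for "lb" still has the child "f", so pruning stops there.
Nodes removed: 4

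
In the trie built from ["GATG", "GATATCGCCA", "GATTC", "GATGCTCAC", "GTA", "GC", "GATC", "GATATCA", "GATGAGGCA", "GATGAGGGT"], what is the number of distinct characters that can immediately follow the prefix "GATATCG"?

1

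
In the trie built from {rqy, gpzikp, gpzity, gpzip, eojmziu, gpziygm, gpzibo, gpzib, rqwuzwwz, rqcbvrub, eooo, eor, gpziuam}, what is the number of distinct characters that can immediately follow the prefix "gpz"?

Walk "gpz" from the root, arriving at one node.
Distinct next characters after "gpz": i.
That node has 1 child edge.

1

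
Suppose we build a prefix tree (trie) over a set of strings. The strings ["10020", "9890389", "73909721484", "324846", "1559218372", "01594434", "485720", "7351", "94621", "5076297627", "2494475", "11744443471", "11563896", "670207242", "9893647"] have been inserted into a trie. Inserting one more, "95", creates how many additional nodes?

1

Walking "95" from the root, the first 1 characters ("9") follow existing edges; "5" is the first miss.
New nodes needed: |"95"| − 1 = 2 − 1 = 1.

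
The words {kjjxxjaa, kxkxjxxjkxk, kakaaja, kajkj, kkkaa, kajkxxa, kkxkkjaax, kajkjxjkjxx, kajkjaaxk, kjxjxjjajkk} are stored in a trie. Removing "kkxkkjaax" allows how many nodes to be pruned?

Walk "kkxkkjaax" from the leaf back toward the root, removing each node that no remaining word uses.
The suffix "xkkjaax" (7 nodes) is used only by "kkxkkjaax"; the node for "kk" still has the child "k", so pruning stops there.
Nodes removed: 7

7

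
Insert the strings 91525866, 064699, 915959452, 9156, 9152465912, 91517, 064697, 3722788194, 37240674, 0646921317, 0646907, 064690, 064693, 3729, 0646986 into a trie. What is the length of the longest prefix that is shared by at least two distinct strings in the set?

6

The deepest shared node is where two words last agree before diverging.
e.g. "064690" and "0646907" share the prefix "064690" of length 6; no pair shares a longer one.
Longest shared-prefix length: 6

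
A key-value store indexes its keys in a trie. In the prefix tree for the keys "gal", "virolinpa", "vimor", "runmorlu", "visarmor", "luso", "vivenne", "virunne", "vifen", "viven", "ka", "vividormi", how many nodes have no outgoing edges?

Leaves are exactly the stored words that no other stored word extends.
Those words: "gal", "ka", "luso", "runmorlu", "vifen", "vimor", "virolinpa", "virunne", "visarmor", "vivenne", "vividormi"
Leaf count: 11

11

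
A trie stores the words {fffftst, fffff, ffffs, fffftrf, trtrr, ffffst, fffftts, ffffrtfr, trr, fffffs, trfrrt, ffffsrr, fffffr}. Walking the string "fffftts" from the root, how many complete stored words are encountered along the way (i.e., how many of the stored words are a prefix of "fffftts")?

Walk "fffftts" from the root; an end-of-word marker is hit whenever a stored word is a prefix of "fffftts".
Prefixes of the query that are stored words: "fffftts"
Count: 1

1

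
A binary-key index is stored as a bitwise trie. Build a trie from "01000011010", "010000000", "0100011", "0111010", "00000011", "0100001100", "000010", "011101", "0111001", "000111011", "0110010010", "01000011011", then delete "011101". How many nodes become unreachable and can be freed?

0

A node on "011101"'s path can go only if nothing else ends at it or branches off below it.
Every node on "011101" is still needed (e.g. by "0111010"), so nothing is freed.
Nodes removed: 0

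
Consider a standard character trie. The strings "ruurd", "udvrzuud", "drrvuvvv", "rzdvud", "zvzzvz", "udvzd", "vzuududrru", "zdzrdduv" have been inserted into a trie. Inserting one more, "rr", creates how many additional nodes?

"r" is already a path in the trie; the remaining "r" must be added.
New nodes needed: |"rr"| − 1 = 2 − 1 = 1.

1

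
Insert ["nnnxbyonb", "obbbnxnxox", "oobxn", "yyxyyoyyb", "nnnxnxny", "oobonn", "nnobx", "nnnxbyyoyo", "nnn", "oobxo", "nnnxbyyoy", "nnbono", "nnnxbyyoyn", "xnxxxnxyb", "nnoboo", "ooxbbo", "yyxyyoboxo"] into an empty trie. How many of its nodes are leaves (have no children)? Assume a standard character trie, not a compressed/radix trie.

15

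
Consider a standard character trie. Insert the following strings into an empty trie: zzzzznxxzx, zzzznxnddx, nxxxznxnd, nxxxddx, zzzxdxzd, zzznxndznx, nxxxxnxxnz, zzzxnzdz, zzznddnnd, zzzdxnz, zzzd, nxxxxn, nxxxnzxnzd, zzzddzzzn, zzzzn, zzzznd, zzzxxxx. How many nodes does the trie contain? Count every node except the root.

For each word, the new-node count is its length minus the longest prefix already in the trie:
  "zzzzznxxzx" → 10 new (z, z, z, z, z, n, x, x, z, x)
  "zzzznxnddx" → prefix "zzzz" already present; 6 new (n, x, n, d, d, x)
  "nxxxznxnd" → 9 new (n, x, x, x, z, n, x, n, d)
  "nxxxddx" → prefix "nxxx" already present; 3 new (d, d, x)
  "zzzxdxzd" → prefix "zzz" already present; 5 new (x, d, x, z, d)
  "zzznxndznx" → prefix "zzz" already present; 7 new (n, x, n, d, z, n, x)
  "nxxxxnxxnz" → prefix "nxxx" already present; 6 new (x, n, x, x, n, z)
  "zzzxnzdz" → prefix "zzzx" already present; 4 new (n, z, d, z)
  "zzznddnnd" → prefix "zzzn" already present; 5 new (d, d, n, n, d)
  "zzzdxnz" → prefix "zzz" already present; 4 new (d, x, n, z)
  "zzzd" → prefix "zzzd" already present; 0 new (none)
  "nxxxxn" → prefix "nxxxxn" already present; 0 new (none)
  "nxxxnzxnzd" → prefix "nxxx" already present; 6 new (n, z, x, n, z, d)
  "zzzddzzzn" → prefix "zzzd" already present; 5 new (d, z, z, z, n)
  "zzzzn" → prefix "zzzzn" already present; 0 new (none)
  "zzzznd" → prefix "zzzzn" already present; 1 new (d)
  "zzzxxxx" → prefix "zzzx" already present; 3 new (x, x, x)
Total nodes = 10 + 6 + 9 + 3 + 5 + 7 + 6 + 4 + 5 + 4 + 0 + 0 + 6 + 5 + 0 + 1 + 3 = 74

74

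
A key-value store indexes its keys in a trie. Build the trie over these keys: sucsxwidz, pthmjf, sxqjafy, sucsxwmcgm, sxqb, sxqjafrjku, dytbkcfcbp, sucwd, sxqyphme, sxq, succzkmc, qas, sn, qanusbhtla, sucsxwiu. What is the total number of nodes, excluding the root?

65

Insert word by word; a character creates a node only if that edge doesn't already exist:
  "sucsxwidz" → 9 new (s, u, c, s, x, w, i, d, z)
  "pthmjf" → 6 new (p, t, h, m, j, f)
  "sxqjafy" → prefix "s" already present; 6 new (x, q, j, a, f, y)
  "sucsxwmcgm" → prefix "sucsxw" already present; 4 new (m, c, g, m)
  "sxqb" → prefix "sxq" already present; 1 new (b)
  "sxqjafrjku" → prefix "sxqjaf" already present; 4 new (r, j, k, u)
  "dytbkcfcbp" → 10 new (d, y, t, b, k, c, f, c, b, p)
  "sucwd" → prefix "suc" already present; 2 new (w, d)
  "sxqyphme" → prefix "sxq" already present; 5 new (y, p, h, m, e)
  "sxq" → prefix "sxq" already present; 0 new (none)
  "succzkmc" → prefix "suc" already present; 5 new (c, z, k, m, c)
  "qas" → 3 new (q, a, s)
  "sn" → prefix "s" already present; 1 new (n)
  "qanusbhtla" → prefix "qa" already present; 8 new (n, u, s, b, h, t, l, a)
  "sucsxwiu" → prefix "sucsxwi" already present; 1 new (u)
Total nodes = 9 + 6 + 6 + 4 + 1 + 4 + 10 + 2 + 5 + 0 + 5 + 3 + 1 + 8 + 1 = 65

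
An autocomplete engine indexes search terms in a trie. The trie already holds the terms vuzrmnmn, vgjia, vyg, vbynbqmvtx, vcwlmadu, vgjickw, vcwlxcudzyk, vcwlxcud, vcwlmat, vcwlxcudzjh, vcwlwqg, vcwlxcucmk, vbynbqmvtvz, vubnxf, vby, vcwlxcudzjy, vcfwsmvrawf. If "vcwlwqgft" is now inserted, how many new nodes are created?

"vcwlwqg" is already a path in the trie; the remaining "ft" must be added.
Each of the 2 remaining characters creates one node.

2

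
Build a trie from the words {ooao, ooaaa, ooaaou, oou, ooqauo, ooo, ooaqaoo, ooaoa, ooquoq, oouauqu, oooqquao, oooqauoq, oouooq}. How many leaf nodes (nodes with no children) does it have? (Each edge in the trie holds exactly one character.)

A leaf is a node with no children — equivalently, the end of a word that is not a proper prefix of any other stored word.
Those words: "ooaaa", "ooaaou", "ooaoa", "ooaqaoo", "oooqauoq", "oooqquao", "ooqauo", "ooquoq", "oouauqu", "oouooq"
Leaf count: 10

10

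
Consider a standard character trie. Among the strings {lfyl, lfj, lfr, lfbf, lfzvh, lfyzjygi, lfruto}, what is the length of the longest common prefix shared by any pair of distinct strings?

The deepest shared node is where two words last agree before diverging.
e.g. "lfr" and "lfruto" share the prefix "lfr" of length 3; no pair shares a longer one.
Longest shared-prefix length: 3

3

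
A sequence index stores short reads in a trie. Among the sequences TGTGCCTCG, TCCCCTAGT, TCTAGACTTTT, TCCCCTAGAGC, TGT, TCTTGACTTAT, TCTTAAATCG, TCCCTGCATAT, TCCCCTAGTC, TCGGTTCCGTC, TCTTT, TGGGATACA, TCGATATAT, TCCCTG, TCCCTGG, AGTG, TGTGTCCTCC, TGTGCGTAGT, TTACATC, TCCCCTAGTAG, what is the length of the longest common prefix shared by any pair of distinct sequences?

9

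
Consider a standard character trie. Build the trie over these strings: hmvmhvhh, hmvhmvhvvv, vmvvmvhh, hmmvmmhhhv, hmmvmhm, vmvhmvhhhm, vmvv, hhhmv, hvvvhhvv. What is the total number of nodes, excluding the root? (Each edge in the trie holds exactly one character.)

51

For each word, the new-node count is its length minus the longest prefix already in the trie:
  "hmvmhvhh" → 8 new (h, m, v, m, h, v, h, h)
  "hmvhmvhvvv" → prefix "hmv" already present; 7 new (h, m, v, h, v, v, v)
  "vmvvmvhh" → 8 new (v, m, v, v, m, v, h, h)
  "hmmvmmhhhv" → prefix "hm" already present; 8 new (m, v, m, m, h, h, h, v)
  "hmmvmhm" → prefix "hmmvm" already present; 2 new (h, m)
  "vmvhmvhhhm" → prefix "vmv" already present; 7 new (h, m, v, h, h, h, m)
  "vmvv" → prefix "vmvv" already present; 0 new (none)
  "hhhmv" → prefix "h" already present; 4 new (h, h, m, v)
  "hvvvhhvv" → prefix "h" already present; 7 new (v, v, v, h, h, v, v)
Total nodes = 8 + 7 + 8 + 8 + 2 + 7 + 0 + 4 + 7 = 51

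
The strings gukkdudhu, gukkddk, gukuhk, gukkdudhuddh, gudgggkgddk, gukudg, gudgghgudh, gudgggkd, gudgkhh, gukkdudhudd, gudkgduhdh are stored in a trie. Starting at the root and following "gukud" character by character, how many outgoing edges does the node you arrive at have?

The children of the "gukud" node are the distinct next characters among strings starting with "gukud".
Characters that immediately follow "gukud" among the stored strings: {g}.
That node has 1 child edge.

1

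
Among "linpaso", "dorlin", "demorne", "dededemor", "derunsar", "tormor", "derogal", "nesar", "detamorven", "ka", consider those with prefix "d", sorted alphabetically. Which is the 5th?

DFS of the "d" subtree visits, in order: "dededemor", "demorne", "derogal", "derunsar", "detamorven", "dorlin"
Position 5: detamorven

detamorven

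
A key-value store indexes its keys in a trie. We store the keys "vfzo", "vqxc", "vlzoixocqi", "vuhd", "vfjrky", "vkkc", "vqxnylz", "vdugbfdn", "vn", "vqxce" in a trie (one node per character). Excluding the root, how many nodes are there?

Insert word by word; a character creates a node only if that edge doesn't already exist:
  "vfzo" → 4 new (v, f, z, o)
  "vqxc" → prefix "v" already present; 3 new (q, x, c)
  "vlzoixocqi" → prefix "v" already present; 9 new (l, z, o, i, x, o, c, q, i)
  "vuhd" → prefix "v" already present; 3 new (u, h, d)
  "vfjrky" → prefix "vf" already present; 4 new (j, r, k, y)
  "vkkc" → prefix "v" already present; 3 new (k, k, c)
  "vqxnylz" → prefix "vqx" already present; 4 new (n, y, l, z)
  "vdugbfdn" → prefix "v" already present; 7 new (d, u, g, b, f, d, n)
  "vn" → prefix "v" already present; 1 new (n)
  "vqxce" → prefix "vqxc" already present; 1 new (e)
Total nodes = 4 + 3 + 9 + 3 + 4 + 3 + 4 + 7 + 1 + 1 = 39

39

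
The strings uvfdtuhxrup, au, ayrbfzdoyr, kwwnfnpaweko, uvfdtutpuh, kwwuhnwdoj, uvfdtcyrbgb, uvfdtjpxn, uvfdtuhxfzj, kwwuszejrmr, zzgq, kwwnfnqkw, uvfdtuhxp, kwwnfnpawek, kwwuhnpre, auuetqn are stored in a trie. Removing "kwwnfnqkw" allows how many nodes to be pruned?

Walk "kwwnfnqkw" from the leaf back toward the root, removing each node that no remaining word uses.
The suffix "qkw" (3 nodes) is used only by "kwwnfnqkw"; the node for "kwwnfn" still has the child "p", so pruning stops there.
Nodes removed: 3

3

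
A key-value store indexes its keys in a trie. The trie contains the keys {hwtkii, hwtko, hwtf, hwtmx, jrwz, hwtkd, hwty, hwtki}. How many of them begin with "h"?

7

Filter for entries beginning with "h":
Matches: "hwtf", "hwtkd", "hwtki", "hwtkii", "hwtko", "hwtmx", "hwty"
Count: 7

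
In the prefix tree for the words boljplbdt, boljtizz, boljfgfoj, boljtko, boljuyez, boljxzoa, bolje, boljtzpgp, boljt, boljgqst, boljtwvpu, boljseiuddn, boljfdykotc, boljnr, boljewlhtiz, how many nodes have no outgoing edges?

13

Leaves are exactly the stored words that no other stored word extends.
Those words: "boljewlhtiz", "boljfdykotc", "boljfgfoj", "boljgqst", "boljnr", "boljplbdt", "boljseiuddn", "boljtizz", "boljtko", "boljtwvpu", "boljtzpgp", "boljuyez", "boljxzoa"
Leaf count: 13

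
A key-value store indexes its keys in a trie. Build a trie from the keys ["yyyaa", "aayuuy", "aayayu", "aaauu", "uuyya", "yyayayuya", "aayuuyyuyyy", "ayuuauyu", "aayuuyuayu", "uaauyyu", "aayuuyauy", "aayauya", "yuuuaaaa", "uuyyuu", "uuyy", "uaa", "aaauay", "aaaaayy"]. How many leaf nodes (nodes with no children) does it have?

Leaves are exactly the stored words that no other stored word extends.
Those words: "aaaaayy", "aaauay", "aaauu", "aayauya", "aayayu", "aayuuyauy", "aayuuyuayu", "aayuuyyuyyy", "ayuuauyu", "uaauyyu", "uuyya", "uuyyuu", "yuuuaaaa", "yyayayuya", "yyyaa"
Leaf count: 15

15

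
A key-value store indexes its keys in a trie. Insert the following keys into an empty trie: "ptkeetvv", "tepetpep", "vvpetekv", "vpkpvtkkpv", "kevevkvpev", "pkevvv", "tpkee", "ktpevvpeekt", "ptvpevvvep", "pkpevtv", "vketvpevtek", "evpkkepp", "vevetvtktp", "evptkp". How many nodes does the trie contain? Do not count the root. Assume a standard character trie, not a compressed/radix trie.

Insert word by word; a character creates a node only if that edge doesn't already exist:
  "ptkeetvv" → 8 new (p, t, k, e, e, t, v, v)
  "tepetpep" → 8 new (t, e, p, e, t, p, e, p)
  "vvpetekv" → 8 new (v, v, p, e, t, e, k, v)
  "vpkpvtkkpv" → prefix "v" already present; 9 new (p, k, p, v, t, k, k, p, v)
  "kevevkvpev" → 10 new (k, e, v, e, v, k, v, p, e, v)
  "pkevvv" → prefix "p" already present; 5 new (k, e, v, v, v)
  "tpkee" → prefix "t" already present; 4 new (p, k, e, e)
  "ktpevvpeekt" → prefix "k" already present; 10 new (t, p, e, v, v, p, e, e, k, t)
  "ptvpevvvep" → prefix "pt" already present; 8 new (v, p, e, v, v, v, e, p)
  "pkpevtv" → prefix "pk" already present; 5 new (p, e, v, t, v)
  "vketvpevtek" → prefix "v" already present; 10 new (k, e, t, v, p, e, v, t, e, k)
  "evpkkepp" → 8 new (e, v, p, k, k, e, p, p)
  "vevetvtktp" → prefix "v" already present; 9 new (e, v, e, t, v, t, k, t, p)
  "evptkp" → prefix "evp" already present; 3 new (t, k, p)
Total nodes = 8 + 8 + 8 + 9 + 10 + 5 + 4 + 10 + 8 + 5 + 10 + 8 + 9 + 3 = 105

105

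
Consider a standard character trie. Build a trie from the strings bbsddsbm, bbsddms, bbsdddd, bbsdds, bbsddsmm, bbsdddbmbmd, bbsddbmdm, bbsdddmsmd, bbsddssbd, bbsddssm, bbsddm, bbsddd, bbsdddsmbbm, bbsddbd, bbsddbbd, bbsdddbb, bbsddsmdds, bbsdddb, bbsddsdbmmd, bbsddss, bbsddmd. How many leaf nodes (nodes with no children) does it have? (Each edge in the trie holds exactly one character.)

A leaf is a node with no children — equivalently, the end of a word that is not a proper prefix of any other stored word.
Those words: "bbsddbbd", "bbsddbd", "bbsddbmdm", "bbsdddbb", "bbsdddbmbmd", "bbsdddd", "bbsdddmsmd", "bbsdddsmbbm", "bbsddmd", "bbsddms", "bbsddsbm", "bbsddsdbmmd", "bbsddsmdds", "bbsddsmm", "bbsddssbd", "bbsddssm"
Leaf count: 16

16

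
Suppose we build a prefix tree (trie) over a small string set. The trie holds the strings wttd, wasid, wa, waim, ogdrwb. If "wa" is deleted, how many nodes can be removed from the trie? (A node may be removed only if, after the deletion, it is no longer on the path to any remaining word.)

0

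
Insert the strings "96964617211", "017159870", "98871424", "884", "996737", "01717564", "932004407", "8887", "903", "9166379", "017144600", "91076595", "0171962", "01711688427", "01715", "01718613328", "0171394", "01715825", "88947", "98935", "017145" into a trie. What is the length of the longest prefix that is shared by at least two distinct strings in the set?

5

The deepest shared node is where two words last agree before diverging.
e.g. "017144600" and "017145" share the prefix "01714" of length 5; no pair shares a longer one.
Longest shared-prefix length: 5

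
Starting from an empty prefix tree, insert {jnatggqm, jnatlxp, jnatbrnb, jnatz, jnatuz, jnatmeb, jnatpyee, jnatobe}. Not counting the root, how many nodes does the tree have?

Trace insertions, counting only characters that open a new branch:
  "jnatggqm" → 8 new (j, n, a, t, g, g, q, m)
  "jnatlxp" → prefix "jnat" already present; 3 new (l, x, p)
  "jnatbrnb" → prefix "jnat" already present; 4 new (b, r, n, b)
  "jnatz" → prefix "jnat" already present; 1 new (z)
  "jnatuz" → prefix "jnat" already present; 2 new (u, z)
  "jnatmeb" → prefix "jnat" already present; 3 new (m, e, b)
  "jnatpyee" → prefix "jnat" already present; 4 new (p, y, e, e)
  "jnatobe" → prefix "jnat" already present; 3 new (o, b, e)
Total nodes = 8 + 3 + 4 + 1 + 2 + 3 + 4 + 3 = 28

28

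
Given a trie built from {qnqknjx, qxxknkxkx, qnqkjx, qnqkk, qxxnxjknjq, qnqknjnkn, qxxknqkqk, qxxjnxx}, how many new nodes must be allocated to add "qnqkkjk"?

2

Walking "qnqkkjk" from the root, the first 5 characters ("qnqkk") follow existing edges; "j" is the first miss.
So 7 − 5 = 2 new nodes.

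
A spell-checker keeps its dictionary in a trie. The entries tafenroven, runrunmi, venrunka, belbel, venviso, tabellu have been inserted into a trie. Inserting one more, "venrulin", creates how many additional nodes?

3

Walking "venrulin" from the root, the first 5 characters ("venru") follow existing edges; "l" is the first miss.
So 8 − 5 = 3 new nodes.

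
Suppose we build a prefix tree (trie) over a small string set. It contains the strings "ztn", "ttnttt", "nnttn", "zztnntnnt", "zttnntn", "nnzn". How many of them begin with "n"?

2

Traverse to the node for "n", then collect every word in that subtree.
Matches: "nnttn", "nnzn"
Count: 2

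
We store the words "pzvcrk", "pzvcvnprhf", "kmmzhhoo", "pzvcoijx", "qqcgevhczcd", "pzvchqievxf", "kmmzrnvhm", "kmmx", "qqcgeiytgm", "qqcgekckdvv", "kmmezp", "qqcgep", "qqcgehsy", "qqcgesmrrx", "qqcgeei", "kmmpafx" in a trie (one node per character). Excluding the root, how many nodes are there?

Trace insertions, counting only characters that open a new branch:
  "pzvcrk" → 6 new (p, z, v, c, r, k)
  "pzvcvnprhf" → prefix "pzvc" already present; 6 new (v, n, p, r, h, f)
  "kmmzhhoo" → 8 new (k, m, m, z, h, h, o, o)
  "pzvcoijx" → prefix "pzvc" already present; 4 new (o, i, j, x)
  "qqcgevhczcd" → 11 new (q, q, c, g, e, v, h, c, z, c, d)
  "pzvchqievxf" → prefix "pzvc" already present; 7 new (h, q, i, e, v, x, f)
  "kmmzrnvhm" → prefix "kmmz" already present; 5 new (r, n, v, h, m)
  "kmmx" → prefix "kmm" already present; 1 new (x)
  "qqcgeiytgm" → prefix "qqcge" already present; 5 new (i, y, t, g, m)
  "qqcgekckdvv" → prefix "qqcge" already present; 6 new (k, c, k, d, v, v)
  "kmmezp" → prefix "kmm" already present; 3 new (e, z, p)
  "qqcgep" → prefix "qqcge" already present; 1 new (p)
  "qqcgehsy" → prefix "qqcge" already present; 3 new (h, s, y)
  "qqcgesmrrx" → prefix "qqcge" already present; 5 new (s, m, r, r, x)
  "qqcgeei" → prefix "qqcge" already present; 2 new (e, i)
  "kmmpafx" → prefix "kmm" already present; 4 new (p, a, f, x)
Total nodes = 6 + 6 + 8 + 4 + 11 + 7 + 5 + 1 + 5 + 6 + 3 + 1 + 3 + 5 + 2 + 4 = 77

77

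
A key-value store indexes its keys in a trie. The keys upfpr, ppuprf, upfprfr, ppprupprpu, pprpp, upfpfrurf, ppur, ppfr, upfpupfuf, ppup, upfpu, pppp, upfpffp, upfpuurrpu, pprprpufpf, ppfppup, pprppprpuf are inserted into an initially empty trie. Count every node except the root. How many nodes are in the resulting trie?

60

Trace insertions, counting only characters that open a new branch:
  "upfpr" → 5 new (u, p, f, p, r)
  "ppuprf" → 6 new (p, p, u, p, r, f)
  "upfprfr" → prefix "upfpr" already present; 2 new (f, r)
  "ppprupprpu" → prefix "pp" already present; 8 new (p, r, u, p, p, r, p, u)
  "pprpp" → prefix "pp" already present; 3 new (r, p, p)
  "upfpfrurf" → prefix "upfp" already present; 5 new (f, r, u, r, f)
  "ppur" → prefix "ppu" already present; 1 new (r)
  "ppfr" → prefix "pp" already present; 2 new (f, r)
  "upfpupfuf" → prefix "upfp" already present; 5 new (u, p, f, u, f)
  "ppup" → prefix "ppup" already present; 0 new (none)
  "upfpu" → prefix "upfpu" already present; 0 new (none)
  "pppp" → prefix "ppp" already present; 1 new (p)
  "upfpffp" → prefix "upfpf" already present; 2 new (f, p)
  "upfpuurrpu" → prefix "upfpu" already present; 5 new (u, r, r, p, u)
  "pprprpufpf" → prefix "pprp" already present; 6 new (r, p, u, f, p, f)
  "ppfppup" → prefix "ppf" already present; 4 new (p, p, u, p)
  "pprppprpuf" → prefix "pprpp" already present; 5 new (p, r, p, u, f)
Total nodes = 5 + 6 + 2 + 8 + 3 + 5 + 1 + 2 + 5 + 0 + 0 + 1 + 2 + 5 + 6 + 4 + 5 = 60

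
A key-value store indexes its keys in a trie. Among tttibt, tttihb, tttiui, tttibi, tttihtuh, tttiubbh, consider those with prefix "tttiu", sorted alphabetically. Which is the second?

Words with prefix "tttiu", in lexicographic order: "tttiubbh", "tttiui"
Position 2: tttiui

tttiui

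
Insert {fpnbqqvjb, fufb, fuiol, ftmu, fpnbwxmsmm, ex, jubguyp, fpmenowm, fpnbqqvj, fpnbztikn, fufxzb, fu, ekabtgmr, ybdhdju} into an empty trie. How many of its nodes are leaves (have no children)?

12

Leaves are exactly the stored words that no other stored word extends.
Those words: "ekabtgmr", "ex", "fpmenowm", "fpnbqqvjb", "fpnbwxmsmm", "fpnbztikn", "ftmu", "fufb", "fufxzb", "fuiol", "jubguyp", "ybdhdju"
Leaf count: 12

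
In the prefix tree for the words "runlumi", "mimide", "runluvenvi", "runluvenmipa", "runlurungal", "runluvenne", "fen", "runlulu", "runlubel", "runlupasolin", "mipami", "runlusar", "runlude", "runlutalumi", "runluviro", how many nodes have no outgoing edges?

15

A leaf is a node with no children — equivalently, the end of a word that is not a proper prefix of any other stored word.
Those words: "fen", "mimide", "mipami", "runlubel", "runlude", "runlulu", "runlumi", "runlupasolin", "runlurungal", "runlusar", "runlutalumi", "runluvenmipa", "runluvenne", "runluvenvi", "runluviro"
Leaf count: 15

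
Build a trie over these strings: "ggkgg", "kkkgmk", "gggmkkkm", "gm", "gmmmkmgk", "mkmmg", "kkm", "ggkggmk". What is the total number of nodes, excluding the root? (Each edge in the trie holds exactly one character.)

32

Count nodes per top-level branch (shared prefixes stored once):
  'g'-branch (gggmkkkm, ggkgg, ggkggmk, gm, gmmmkmgk): 20 nodes
  'k'-branch (kkkgmk, kkm): 7 nodes
  'm'-branch (mkmmg): 5 nodes
Sum: 32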